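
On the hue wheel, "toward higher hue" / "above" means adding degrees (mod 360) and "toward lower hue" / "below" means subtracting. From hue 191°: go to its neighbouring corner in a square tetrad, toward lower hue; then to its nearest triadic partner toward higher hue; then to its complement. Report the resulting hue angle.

41°

square ↓ −90°: 191 − 90 = 101°
triadic ↑ +120°: 101 + 120 = 221°
complement +180°: 221 + 180 = 401 → 401 − 360 = 41°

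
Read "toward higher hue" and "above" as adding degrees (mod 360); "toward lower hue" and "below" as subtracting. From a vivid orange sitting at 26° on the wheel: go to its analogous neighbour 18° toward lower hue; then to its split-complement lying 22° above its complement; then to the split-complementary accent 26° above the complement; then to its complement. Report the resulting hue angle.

−18° (analog 18° ↓): 26 − 18 = 8°
+202° (split-comp 22° ↑): 8 + 202 = 210°
+206° (split-comp 26° ↑): 210 + 206 = 416 → 416 − 360 = 56°
+180° (complement): 56 + 180 = 236°

236°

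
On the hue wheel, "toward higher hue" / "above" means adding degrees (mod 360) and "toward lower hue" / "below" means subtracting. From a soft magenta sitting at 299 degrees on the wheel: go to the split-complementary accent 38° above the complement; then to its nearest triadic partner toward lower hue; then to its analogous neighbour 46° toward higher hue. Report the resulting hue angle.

+218° (split-comp 38° ↑): 299 + 218 = 517 → 517 − 360 = 157°
−120° (triadic ↓): 157 − 120 = 37°
+46° (analog 46° ↑): 37 + 46 = 83°

83°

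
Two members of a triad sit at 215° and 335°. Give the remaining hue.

A triad spaces three hues 120° apart.
The full set is {95°, 215°, 335°}.

95°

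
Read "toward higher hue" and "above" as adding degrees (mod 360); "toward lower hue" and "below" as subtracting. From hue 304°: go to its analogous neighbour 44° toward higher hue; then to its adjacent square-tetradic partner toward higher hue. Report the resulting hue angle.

78°

+44° (analog 44° ↑): 304 + 44 = 348°
+90° (square ↑): 348 + 90 = 438 → 438 − 360 = 78°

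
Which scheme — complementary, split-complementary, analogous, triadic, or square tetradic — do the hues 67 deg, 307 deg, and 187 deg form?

Sort the hues: 67°, 187°, 307°.
Successive gaps around the wheel: 120°, 120°, 120°.
Three hues equally spaced 120° apart form a triad.

triadic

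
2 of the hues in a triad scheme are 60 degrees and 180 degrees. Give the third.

300°

A triad places three hues 120° apart.
The full set through 60° is {60°, 180°, 300°}.
Given {60°, 180°}, the missing hue is 300°.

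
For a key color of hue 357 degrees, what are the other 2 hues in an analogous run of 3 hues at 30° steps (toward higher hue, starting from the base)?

357 + 30 = 387 → 387 − 360 = 27°
357 + 60 = 417 → 417 − 360 = 57°

27° and 57°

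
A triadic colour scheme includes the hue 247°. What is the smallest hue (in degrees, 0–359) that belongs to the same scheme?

A triad places three hues 120° apart.
The full set through 247° is {7°, 127°, 247°}.

7°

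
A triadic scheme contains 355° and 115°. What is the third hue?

A triad spaces three hues 120° apart.
The full set is {115°, 235°, 355°}.

235°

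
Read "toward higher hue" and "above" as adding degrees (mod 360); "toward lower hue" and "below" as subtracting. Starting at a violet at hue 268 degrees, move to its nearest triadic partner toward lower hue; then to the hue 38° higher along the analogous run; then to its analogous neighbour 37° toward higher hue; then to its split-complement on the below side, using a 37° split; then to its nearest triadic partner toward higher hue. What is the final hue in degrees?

126°

−120° (triadic ↓): 268 − 120 = 148°
+38° (analog 38° ↑): 148 + 38 = 186°
+37° (analog 37° ↑): 186 + 37 = 223°
+143° (split-comp 37° ↓): 223 + 143 = 366 → 366 − 360 = 6°
+120° (triadic ↑): 6 + 120 = 126°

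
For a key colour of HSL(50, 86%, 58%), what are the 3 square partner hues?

140°, 230° and 320°

A square tetradic scheme places four hues every 90°.
50 + 90 = 140°
50 + 180 = 230°
50 + 270 = 320°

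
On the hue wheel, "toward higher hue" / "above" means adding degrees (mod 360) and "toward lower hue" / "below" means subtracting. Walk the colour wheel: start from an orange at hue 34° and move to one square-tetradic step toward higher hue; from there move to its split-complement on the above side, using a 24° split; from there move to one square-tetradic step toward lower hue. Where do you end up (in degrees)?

238°

34 + 90 = 124°   (square ↑)
124 + 204 = 328°   (split-comp 24° ↑)
328 − 90 = 238°   (square ↓)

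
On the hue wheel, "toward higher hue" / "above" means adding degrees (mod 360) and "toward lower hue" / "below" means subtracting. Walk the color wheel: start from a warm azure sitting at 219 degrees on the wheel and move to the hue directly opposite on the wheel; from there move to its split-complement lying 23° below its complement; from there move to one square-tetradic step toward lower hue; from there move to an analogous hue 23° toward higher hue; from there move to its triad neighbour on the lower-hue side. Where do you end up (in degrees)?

9°

complement +180°: 219 + 180 = 399 → 399 − 360 = 39°
split-comp 23° ↓ +157°: 39 + 157 = 196°
square ↓ −90°: 196 − 90 = 106°
analog 23° ↑ +23°: 106 + 23 = 129°
triadic ↓ −120°: 129 − 120 = 9°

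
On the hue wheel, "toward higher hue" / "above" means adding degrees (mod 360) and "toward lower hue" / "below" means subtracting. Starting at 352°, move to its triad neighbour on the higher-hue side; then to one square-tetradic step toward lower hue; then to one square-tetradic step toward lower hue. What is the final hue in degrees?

triadic ↑ +120°: 352 + 120 = 472 → 472 − 360 = 112°
square ↓ −90°: 112 − 90 = 22°
square ↓ −90°: 22 − 90 = -68 → -68 + 360 = 292°

292°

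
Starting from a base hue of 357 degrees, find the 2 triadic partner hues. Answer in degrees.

357 + 120 = 477 → 477 − 360 = 117°
357 + 240 = 597 → 597 − 360 = 237°

117° and 237°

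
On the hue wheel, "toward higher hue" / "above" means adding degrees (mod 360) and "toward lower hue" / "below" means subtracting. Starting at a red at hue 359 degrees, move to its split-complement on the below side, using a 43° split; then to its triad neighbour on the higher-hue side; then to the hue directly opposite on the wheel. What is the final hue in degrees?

76°

split-comp 43° ↓ +137°: 359 + 137 = 496 → 496 − 360 = 136°
triadic ↑ +120°: 136 + 120 = 256°
complement +180°: 256 + 180 = 436 → 436 − 360 = 76°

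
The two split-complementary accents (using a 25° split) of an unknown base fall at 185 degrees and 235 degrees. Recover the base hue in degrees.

The accents sit 25° either side of the complement, so the complement is their short-arc midpoint on the wheel.
Short-arc midpoint of 185° and 235°: 210°.
Base is 180° from the complement: 210 − 180 = 30°

30°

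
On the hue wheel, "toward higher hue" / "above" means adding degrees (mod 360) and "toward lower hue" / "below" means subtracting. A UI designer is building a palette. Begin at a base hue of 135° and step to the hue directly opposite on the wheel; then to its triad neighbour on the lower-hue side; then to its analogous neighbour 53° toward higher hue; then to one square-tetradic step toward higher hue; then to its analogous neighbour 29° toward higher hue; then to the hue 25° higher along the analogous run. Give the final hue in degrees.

135 + 180 = 315°   (complement)
315 − 120 = 195°   (triadic ↓)
195 + 53 = 248°   (analog 53° ↑)
248 + 90 = 338°   (square ↑)
338 + 29 = 367 → 367 − 360 = 7°   (analog 29° ↑)
7 + 25 = 32°   (analog 25° ↑)

32°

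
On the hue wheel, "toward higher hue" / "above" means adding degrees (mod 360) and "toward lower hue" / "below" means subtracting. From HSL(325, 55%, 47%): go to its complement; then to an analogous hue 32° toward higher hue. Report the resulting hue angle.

complement +180°: 325 + 180 = 505 → 505 − 360 = 145°
analog 32° ↑ +32°: 145 + 32 = 177°

177°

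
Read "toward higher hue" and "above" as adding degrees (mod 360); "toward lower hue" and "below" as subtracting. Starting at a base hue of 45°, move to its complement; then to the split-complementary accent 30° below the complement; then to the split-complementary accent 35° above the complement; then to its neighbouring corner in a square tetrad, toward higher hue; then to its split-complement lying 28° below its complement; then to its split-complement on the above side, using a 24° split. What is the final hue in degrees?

+180° (complement): 45 + 180 = 225°
+150° (split-comp 30° ↓): 225 + 150 = 375 → 375 − 360 = 15°
+215° (split-comp 35° ↑): 15 + 215 = 230°
+90° (square ↑): 230 + 90 = 320°
+152° (split-comp 28° ↓): 320 + 152 = 472 → 472 − 360 = 112°
+204° (split-comp 24° ↑): 112 + 204 = 316°

316°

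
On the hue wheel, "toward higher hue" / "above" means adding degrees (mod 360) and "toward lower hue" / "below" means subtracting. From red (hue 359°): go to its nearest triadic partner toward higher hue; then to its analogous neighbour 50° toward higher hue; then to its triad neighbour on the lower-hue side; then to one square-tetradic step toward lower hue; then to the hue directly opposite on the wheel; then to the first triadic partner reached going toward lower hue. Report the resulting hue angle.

triadic ↑ +120°: 359 + 120 = 479 → 479 − 360 = 119°
analog 50° ↑ +50°: 119 + 50 = 169°
triadic ↓ −120°: 169 − 120 = 49°
square ↓ −90°: 49 − 90 = -41 → -41 + 360 = 319°
complement +180°: 319 + 180 = 499 → 499 − 360 = 139°
triadic ↓ −120°: 139 − 120 = 19°

19°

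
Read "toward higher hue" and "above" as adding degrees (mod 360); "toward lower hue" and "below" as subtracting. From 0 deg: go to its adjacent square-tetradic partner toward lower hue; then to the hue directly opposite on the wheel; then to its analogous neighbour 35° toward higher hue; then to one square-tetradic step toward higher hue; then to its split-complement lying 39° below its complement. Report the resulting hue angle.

356°

0 − 90 = -90 → -90 + 360 = 270°   (square ↓)
270 + 180 = 450 → 450 − 360 = 90°   (complement)
90 + 35 = 125°   (analog 35° ↑)
125 + 90 = 215°   (square ↑)
215 + 141 = 356°   (split-comp 39° ↓)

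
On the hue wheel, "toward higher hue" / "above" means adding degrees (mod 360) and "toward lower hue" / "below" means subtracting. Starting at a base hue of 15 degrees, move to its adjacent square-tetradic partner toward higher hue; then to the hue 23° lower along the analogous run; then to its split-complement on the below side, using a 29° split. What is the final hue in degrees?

233°

15 + 90 = 105°   (square ↑)
105 − 23 = 82°   (analog 23° ↓)
82 + 151 = 233°   (split-comp 29° ↓)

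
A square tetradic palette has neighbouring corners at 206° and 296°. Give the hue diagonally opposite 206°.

A square tetradic scheme places four hues 90° apart; opposite corners are 180° apart.
206 + 180 = 386 → 386 − 360 = 26°

26°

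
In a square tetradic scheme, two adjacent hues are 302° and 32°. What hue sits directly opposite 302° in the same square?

A square tetradic scheme places four hues 90° apart; opposite corners are 180° apart.
302 + 180 = 482 → 482 − 360 = 122°

122°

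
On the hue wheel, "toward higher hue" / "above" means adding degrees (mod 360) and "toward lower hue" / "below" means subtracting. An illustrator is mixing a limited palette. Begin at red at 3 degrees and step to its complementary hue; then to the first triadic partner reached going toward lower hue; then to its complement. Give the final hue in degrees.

3 + 180 = 183°   (complement)
183 − 120 = 63°   (triadic ↓)
63 + 180 = 243°   (complement)

243°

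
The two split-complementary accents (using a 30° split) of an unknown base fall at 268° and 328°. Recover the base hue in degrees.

The accents sit 30° either side of the complement, so the complement is their short-arc midpoint on the wheel.
Short-arc midpoint of 268° and 328°: 298°.
Base is 180° from the complement: 298 − 180 = 118°

118°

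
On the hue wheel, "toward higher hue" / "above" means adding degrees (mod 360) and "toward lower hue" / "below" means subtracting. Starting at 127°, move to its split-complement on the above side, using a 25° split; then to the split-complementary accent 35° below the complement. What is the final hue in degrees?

127 + 205 = 332°   (split-comp 25° ↑)
332 + 145 = 477 → 477 − 360 = 117°   (split-comp 35° ↓)

117°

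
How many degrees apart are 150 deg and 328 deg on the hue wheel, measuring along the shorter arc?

178°

|150 − 328| = 178.
178 ≤ 180, so the shorter arc is 178°.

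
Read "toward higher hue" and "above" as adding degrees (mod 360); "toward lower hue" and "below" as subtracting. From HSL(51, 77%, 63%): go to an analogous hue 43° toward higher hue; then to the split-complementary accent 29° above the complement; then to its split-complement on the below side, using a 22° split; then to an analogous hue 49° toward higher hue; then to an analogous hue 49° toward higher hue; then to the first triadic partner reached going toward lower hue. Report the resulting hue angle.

79°

51 + 43 = 94°   (analog 43° ↑)
94 + 209 = 303°   (split-comp 29° ↑)
303 + 158 = 461 → 461 − 360 = 101°   (split-comp 22° ↓)
101 + 49 = 150°   (analog 49° ↑)
150 + 49 = 199°   (analog 49° ↑)
199 − 120 = 79°   (triadic ↓)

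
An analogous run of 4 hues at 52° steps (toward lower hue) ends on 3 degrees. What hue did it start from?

159°

3 steps of 52° (toward lower hue) give a net shift of −156°.
Start = end − shift: 3 + 156 = 159°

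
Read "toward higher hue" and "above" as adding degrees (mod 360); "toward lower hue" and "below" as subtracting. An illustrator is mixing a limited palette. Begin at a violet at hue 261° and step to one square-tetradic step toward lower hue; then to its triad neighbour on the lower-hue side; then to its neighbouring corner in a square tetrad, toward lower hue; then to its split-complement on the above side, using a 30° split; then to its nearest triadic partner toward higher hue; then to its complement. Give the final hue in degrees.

−90° (square ↓): 261 − 90 = 171°
−120° (triadic ↓): 171 − 120 = 51°
−90° (square ↓): 51 − 90 = -39 → -39 + 360 = 321°
+210° (split-comp 30° ↑): 321 + 210 = 531 → 531 − 360 = 171°
+120° (triadic ↑): 171 + 120 = 291°
+180° (complement): 291 + 180 = 471 → 471 − 360 = 111°

111°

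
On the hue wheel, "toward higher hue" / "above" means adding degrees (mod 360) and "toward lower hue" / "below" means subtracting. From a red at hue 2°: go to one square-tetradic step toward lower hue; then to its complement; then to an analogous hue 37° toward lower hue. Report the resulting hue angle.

2 − 90 = -88 → -88 + 360 = 272°   (square ↓)
272 + 180 = 452 → 452 − 360 = 92°   (complement)
92 − 37 = 55°   (analog 37° ↓)

55°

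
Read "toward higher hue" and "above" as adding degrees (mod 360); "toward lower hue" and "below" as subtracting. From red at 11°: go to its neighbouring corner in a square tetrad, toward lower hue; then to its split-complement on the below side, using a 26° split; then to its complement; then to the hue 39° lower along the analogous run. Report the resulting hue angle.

−90° (square ↓): 11 − 90 = -79 → -79 + 360 = 281°
+154° (split-comp 26° ↓): 281 + 154 = 435 → 435 − 360 = 75°
+180° (complement): 75 + 180 = 255°
−39° (analog 39° ↓): 255 − 39 = 216°

216°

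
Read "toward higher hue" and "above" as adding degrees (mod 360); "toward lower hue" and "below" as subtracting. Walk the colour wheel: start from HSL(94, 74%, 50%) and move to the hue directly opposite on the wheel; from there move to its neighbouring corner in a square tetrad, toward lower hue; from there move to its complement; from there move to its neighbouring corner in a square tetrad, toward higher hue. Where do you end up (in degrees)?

94°

94 + 180 = 274°   (complement)
274 − 90 = 184°   (square ↓)
184 + 180 = 364 → 364 − 360 = 4°   (complement)
4 + 90 = 94°   (square ↑)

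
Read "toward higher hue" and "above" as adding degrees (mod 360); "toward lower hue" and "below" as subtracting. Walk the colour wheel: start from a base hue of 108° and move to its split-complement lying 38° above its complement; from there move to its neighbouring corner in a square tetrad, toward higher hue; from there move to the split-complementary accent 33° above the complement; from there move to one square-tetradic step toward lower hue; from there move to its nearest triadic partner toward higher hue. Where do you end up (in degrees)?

split-comp 38° ↑ +218°: 108 + 218 = 326°
square ↑ +90°: 326 + 90 = 416 → 416 − 360 = 56°
split-comp 33° ↑ +213°: 56 + 213 = 269°
square ↓ −90°: 269 − 90 = 179°
triadic ↑ +120°: 179 + 120 = 299°

299°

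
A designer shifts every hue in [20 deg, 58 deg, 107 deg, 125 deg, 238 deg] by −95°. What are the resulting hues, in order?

285°, 323°, 12°, 30°, 143°

20 − 95 = -75 → -75 + 360 = 285°
58 − 95 = -37 → -37 + 360 = 323°
107 − 95 = 12°
125 − 95 = 30°
238 − 95 = 143°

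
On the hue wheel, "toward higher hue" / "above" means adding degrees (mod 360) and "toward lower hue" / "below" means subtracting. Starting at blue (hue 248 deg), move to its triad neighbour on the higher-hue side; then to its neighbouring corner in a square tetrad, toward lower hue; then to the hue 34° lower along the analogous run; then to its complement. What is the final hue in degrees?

64°

248 + 120 = 368 → 368 − 360 = 8°   (triadic ↑)
8 − 90 = -82 → -82 + 360 = 278°   (square ↓)
278 − 34 = 244°   (analog 34° ↓)
244 + 180 = 424 → 424 − 360 = 64°   (complement)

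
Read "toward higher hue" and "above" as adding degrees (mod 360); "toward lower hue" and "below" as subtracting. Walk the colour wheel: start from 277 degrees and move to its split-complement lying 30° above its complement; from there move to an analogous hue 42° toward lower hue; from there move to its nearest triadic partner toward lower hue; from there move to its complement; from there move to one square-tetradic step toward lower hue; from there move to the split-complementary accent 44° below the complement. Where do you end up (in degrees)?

191°

277 + 210 = 487 → 487 − 360 = 127°   (split-comp 30° ↑)
127 − 42 = 85°   (analog 42° ↓)
85 − 120 = -35 → -35 + 360 = 325°   (triadic ↓)
325 + 180 = 505 → 505 − 360 = 145°   (complement)
145 − 90 = 55°   (square ↓)
55 + 136 = 191°   (split-comp 44° ↓)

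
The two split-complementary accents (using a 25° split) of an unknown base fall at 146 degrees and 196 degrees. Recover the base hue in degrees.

The accents sit 25° either side of the complement, so the complement is their short-arc midpoint on the wheel.
Short-arc midpoint of 146° and 196°: 171°.
Base is 180° from the complement: 171 − 180 = -9 → -9 + 360 = 351°

351°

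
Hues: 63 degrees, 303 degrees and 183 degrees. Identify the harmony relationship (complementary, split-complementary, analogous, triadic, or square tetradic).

triadic

Sort the hues: 63°, 183°, 303°.
Successive gaps around the wheel: 120°, 120°, 120°.
Three hues equally spaced 120° apart form a triad.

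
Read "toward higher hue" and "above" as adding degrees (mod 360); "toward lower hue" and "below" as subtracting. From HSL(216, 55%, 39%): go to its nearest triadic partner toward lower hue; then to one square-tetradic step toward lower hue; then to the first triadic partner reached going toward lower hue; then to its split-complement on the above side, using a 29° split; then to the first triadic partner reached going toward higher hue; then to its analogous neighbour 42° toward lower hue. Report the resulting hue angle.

triadic ↓ −120°: 216 − 120 = 96°
square ↓ −90°: 96 − 90 = 6°
triadic ↓ −120°: 6 − 120 = -114 → -114 + 360 = 246°
split-comp 29° ↑ +209°: 246 + 209 = 455 → 455 − 360 = 95°
triadic ↑ +120°: 95 + 120 = 215°
analog 42° ↓ −42°: 215 − 42 = 173°

173°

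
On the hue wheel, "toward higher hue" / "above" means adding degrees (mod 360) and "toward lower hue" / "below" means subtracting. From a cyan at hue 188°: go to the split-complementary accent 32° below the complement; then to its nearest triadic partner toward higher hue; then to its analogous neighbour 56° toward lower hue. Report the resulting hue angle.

40°

split-comp 32° ↓ +148°: 188 + 148 = 336°
triadic ↑ +120°: 336 + 120 = 456 → 456 − 360 = 96°
analog 56° ↓ −56°: 96 − 56 = 40°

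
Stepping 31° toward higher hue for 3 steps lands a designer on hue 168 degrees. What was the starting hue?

3 steps of 31° (toward higher hue) give a net shift of +93°.
Start = end − shift: 168 − 93 = 75°

75°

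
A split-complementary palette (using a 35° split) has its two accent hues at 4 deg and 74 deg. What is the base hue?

219°

The accents sit 35° either side of the complement, so the complement is their short-arc midpoint on the wheel.
Short-arc midpoint of 4° and 74°: 39°.
Base is 180° from the complement: 39 − 180 = -141 → -141 + 360 = 219°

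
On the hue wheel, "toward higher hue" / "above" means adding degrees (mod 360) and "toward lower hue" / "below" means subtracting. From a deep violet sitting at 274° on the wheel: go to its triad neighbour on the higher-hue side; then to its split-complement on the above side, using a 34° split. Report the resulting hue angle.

248°

+120° (triadic ↑): 274 + 120 = 394 → 394 − 360 = 34°
+214° (split-comp 34° ↑): 34 + 214 = 248°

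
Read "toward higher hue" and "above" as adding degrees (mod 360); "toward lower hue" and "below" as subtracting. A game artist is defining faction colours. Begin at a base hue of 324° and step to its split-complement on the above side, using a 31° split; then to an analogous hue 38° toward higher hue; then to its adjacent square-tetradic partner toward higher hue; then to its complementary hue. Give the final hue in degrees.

split-comp 31° ↑ +211°: 324 + 211 = 535 → 535 − 360 = 175°
analog 38° ↑ +38°: 175 + 38 = 213°
square ↑ +90°: 213 + 90 = 303°
complement +180°: 303 + 180 = 483 → 483 − 360 = 123°

123°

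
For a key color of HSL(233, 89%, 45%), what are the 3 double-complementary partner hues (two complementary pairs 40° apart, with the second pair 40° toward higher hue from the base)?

273°, 53°, 93°

A rectangular tetradic uses two complementary pairs 40° apart: offsets 0°, 40°, 180°, 220°.
233 + 40 = 273°
233 + 180 = 413 → 413 − 360 = 53°
233 + 220 = 453 → 453 − 360 = 93°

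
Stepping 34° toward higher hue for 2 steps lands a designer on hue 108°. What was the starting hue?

2 steps of 34° (toward higher hue) give a net shift of +68°.
Start = end − shift: 108 − 68 = 40°

40°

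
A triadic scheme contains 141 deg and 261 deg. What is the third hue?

A triad spaces three hues 120° apart.
The full set is {21°, 141°, 261°}.

21°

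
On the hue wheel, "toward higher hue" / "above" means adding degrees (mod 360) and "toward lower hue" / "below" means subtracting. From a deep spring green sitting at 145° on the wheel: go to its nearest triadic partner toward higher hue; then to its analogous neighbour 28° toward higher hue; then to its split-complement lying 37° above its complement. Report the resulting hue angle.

145 + 120 = 265°   (triadic ↑)
265 + 28 = 293°   (analog 28° ↑)
293 + 217 = 510 → 510 − 360 = 150°   (split-comp 37° ↑)

150°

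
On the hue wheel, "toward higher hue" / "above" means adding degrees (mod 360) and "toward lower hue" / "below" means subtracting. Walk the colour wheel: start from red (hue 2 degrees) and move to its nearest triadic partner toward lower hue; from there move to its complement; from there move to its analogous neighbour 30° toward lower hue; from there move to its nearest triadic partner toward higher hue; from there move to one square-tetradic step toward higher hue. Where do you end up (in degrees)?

triadic ↓ −120°: 2 − 120 = -118 → -118 + 360 = 242°
complement +180°: 242 + 180 = 422 → 422 − 360 = 62°
analog 30° ↓ −30°: 62 − 30 = 32°
triadic ↑ +120°: 32 + 120 = 152°
square ↑ +90°: 152 + 90 = 242°

242°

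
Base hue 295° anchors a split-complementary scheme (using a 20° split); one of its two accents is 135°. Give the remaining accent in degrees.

95°

Split-complementary hues sit 20° either side of the complement.
Complement of the base 295°: 295 + 180 = 475 → 475 − 360 = 115°
The given accent 135° is 20° one side of 115°; the other accent sits 20° the other side: 115 − 20 = 95°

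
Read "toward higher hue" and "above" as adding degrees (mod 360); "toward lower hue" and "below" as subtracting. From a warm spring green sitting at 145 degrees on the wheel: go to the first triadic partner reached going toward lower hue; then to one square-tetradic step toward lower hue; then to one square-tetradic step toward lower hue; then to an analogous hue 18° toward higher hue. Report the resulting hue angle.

223°

−120° (triadic ↓): 145 − 120 = 25°
−90° (square ↓): 25 − 90 = -65 → -65 + 360 = 295°
−90° (square ↓): 295 − 90 = 205°
+18° (analog 18° ↑): 205 + 18 = 223°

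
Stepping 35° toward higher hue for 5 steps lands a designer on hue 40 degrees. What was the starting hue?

225°

5 steps of 35° (toward higher hue) give a net shift of +175°.
Start = end − shift: 40 − 175 = -135 → -135 + 360 = 225°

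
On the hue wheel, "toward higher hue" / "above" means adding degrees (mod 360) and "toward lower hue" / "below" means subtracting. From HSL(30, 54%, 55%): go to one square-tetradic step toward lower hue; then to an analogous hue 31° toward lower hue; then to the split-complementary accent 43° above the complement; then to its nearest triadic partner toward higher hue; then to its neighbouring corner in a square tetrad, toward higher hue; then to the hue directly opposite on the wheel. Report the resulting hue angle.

162°

30 − 90 = -60 → -60 + 360 = 300°   (square ↓)
300 − 31 = 269°   (analog 31° ↓)
269 + 223 = 492 → 492 − 360 = 132°   (split-comp 43° ↑)
132 + 120 = 252°   (triadic ↑)
252 + 90 = 342°   (square ↑)
342 + 180 = 522 → 522 − 360 = 162°   (complement)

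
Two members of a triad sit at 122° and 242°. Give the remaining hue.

2°

A triad spaces three hues 120° apart.
The full set is {2°, 122°, 242°}.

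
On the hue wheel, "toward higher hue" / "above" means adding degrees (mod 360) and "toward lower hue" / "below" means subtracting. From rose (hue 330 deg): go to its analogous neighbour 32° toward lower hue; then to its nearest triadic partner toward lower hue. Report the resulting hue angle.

178°

analog 32° ↓ −32°: 330 − 32 = 298°
triadic ↓ −120°: 298 − 120 = 178°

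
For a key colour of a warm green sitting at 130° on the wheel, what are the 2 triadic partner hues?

A triad places three hues 120° apart.
130 + 120 = 250°
130 + 240 = 370 → 370 − 360 = 10°

250° and 10°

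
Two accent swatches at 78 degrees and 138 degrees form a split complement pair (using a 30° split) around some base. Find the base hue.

288°

The accents sit 30° either side of the complement, so the complement is their short-arc midpoint on the wheel.
Short-arc midpoint of 78° and 138°: 108°.
Base is 180° from the complement: 108 − 180 = -72 → -72 + 360 = 288°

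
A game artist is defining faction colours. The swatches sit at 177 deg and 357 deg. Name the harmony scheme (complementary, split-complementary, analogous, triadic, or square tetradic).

Sort the hues: 177°, 357°.
Successive gaps around the wheel: 180°, 180°.
Two hues 180° apart are complementary.

complementary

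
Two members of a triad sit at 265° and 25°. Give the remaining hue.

A triad spaces three hues 120° apart.
The full set is {25°, 145°, 265°}.

145°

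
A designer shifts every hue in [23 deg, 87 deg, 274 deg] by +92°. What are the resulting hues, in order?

23 + 92 = 115°
87 + 92 = 179°
274 + 92 = 366 → 366 − 360 = 6°

115°, 179°, 6°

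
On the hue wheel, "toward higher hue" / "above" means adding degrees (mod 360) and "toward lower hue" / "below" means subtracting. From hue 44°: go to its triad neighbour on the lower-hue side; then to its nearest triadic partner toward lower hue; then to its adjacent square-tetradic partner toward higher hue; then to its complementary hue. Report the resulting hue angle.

74°

−120° (triadic ↓): 44 − 120 = -76 → -76 + 360 = 284°
−120° (triadic ↓): 284 − 120 = 164°
+90° (square ↑): 164 + 90 = 254°
+180° (complement): 254 + 180 = 434 → 434 − 360 = 74°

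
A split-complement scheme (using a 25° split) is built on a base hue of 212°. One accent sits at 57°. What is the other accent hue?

7°

Split-complementary hues sit 25° either side of the complement.
Complement of the base 212°: 212 + 180 = 392 → 392 − 360 = 32°
The given accent 57° is 25° one side of 32°; the other accent sits 25° the other side: 32 − 25 = 7°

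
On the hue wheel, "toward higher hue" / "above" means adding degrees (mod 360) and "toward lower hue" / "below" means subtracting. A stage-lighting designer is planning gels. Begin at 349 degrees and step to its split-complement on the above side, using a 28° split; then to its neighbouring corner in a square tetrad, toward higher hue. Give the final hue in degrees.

349 + 208 = 557 → 557 − 360 = 197°   (split-comp 28° ↑)
197 + 90 = 287°   (square ↑)

287°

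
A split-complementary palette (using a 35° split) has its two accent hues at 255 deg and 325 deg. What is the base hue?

110°

The accents sit 35° either side of the complement, so the complement is their short-arc midpoint on the wheel.
Short-arc midpoint of 255° and 325°: 290°.
Base is 180° from the complement: 290 − 180 = 110°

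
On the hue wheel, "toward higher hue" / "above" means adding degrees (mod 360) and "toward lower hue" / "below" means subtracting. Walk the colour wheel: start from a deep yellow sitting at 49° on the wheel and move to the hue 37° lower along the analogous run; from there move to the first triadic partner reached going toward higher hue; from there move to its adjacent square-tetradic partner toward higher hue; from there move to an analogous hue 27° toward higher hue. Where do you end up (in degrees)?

249°

analog 37° ↓ −37°: 49 − 37 = 12°
triadic ↑ +120°: 12 + 120 = 132°
square ↑ +90°: 132 + 90 = 222°
analog 27° ↑ +27°: 222 + 27 = 249°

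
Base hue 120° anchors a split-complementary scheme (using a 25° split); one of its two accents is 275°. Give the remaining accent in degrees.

Split-complementary hues sit 25° either side of the complement.
Complement of the base 120°: 120 + 180 = 300°
The given accent 275° is 25° one side of 300°; the other accent sits 25° the other side: 300 + 25 = 325°

325°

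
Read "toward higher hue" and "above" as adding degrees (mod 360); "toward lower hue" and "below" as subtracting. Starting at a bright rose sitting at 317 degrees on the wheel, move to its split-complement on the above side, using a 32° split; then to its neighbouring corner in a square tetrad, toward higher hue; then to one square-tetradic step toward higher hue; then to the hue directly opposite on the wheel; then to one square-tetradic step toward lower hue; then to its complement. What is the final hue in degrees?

259°

317 + 212 = 529 → 529 − 360 = 169°   (split-comp 32° ↑)
169 + 90 = 259°   (square ↑)
259 + 90 = 349°   (square ↑)
349 + 180 = 529 → 529 − 360 = 169°   (complement)
169 − 90 = 79°   (square ↓)
79 + 180 = 259°   (complement)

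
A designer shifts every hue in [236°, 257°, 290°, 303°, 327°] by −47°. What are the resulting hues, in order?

236 − 47 = 189°
257 − 47 = 210°
290 − 47 = 243°
303 − 47 = 256°
327 − 47 = 280°

189°, 210°, 243°, 256°, 280°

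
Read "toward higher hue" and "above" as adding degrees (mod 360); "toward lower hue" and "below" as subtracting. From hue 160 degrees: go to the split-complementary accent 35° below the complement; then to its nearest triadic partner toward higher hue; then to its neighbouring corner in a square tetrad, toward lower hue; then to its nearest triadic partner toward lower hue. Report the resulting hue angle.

215°

split-comp 35° ↓ +145°: 160 + 145 = 305°
triadic ↑ +120°: 305 + 120 = 425 → 425 − 360 = 65°
square ↓ −90°: 65 − 90 = -25 → -25 + 360 = 335°
triadic ↓ −120°: 335 − 120 = 215°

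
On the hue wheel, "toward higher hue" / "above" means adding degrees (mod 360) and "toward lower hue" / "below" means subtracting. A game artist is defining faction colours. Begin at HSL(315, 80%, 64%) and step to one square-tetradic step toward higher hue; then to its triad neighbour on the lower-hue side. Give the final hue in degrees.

285°

+90° (square ↑): 315 + 90 = 405 → 405 − 360 = 45°
−120° (triadic ↓): 45 − 120 = -75 → -75 + 360 = 285°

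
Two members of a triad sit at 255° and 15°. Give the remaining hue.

135°

A triad spaces three hues 120° apart.
The full set is {15°, 135°, 255°}.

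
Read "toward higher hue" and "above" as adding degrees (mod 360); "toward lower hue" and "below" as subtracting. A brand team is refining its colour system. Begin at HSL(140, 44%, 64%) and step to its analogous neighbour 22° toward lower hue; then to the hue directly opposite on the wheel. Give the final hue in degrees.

140 − 22 = 118°   (analog 22° ↓)
118 + 180 = 298°   (complement)

298°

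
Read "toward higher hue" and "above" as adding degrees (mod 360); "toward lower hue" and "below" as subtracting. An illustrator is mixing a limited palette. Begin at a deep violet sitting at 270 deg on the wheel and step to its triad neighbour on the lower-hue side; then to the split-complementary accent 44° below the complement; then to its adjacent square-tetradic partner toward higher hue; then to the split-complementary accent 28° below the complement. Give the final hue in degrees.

−120° (triadic ↓): 270 − 120 = 150°
+136° (split-comp 44° ↓): 150 + 136 = 286°
+90° (square ↑): 286 + 90 = 376 → 376 − 360 = 16°
+152° (split-comp 28° ↓): 16 + 152 = 168°

168°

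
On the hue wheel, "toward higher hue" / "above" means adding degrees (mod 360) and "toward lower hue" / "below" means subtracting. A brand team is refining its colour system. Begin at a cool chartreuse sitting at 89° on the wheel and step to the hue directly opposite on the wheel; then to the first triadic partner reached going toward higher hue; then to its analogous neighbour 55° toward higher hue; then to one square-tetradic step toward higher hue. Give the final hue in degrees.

+180° (complement): 89 + 180 = 269°
+120° (triadic ↑): 269 + 120 = 389 → 389 − 360 = 29°
+55° (analog 55° ↑): 29 + 55 = 84°
+90° (square ↑): 84 + 90 = 174°

174°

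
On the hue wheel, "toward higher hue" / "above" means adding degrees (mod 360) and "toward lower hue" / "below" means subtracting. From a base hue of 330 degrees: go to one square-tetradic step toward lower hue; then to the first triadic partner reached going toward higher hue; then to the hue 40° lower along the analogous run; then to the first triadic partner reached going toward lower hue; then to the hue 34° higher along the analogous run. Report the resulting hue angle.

square ↓ −90°: 330 − 90 = 240°
triadic ↑ +120°: 240 + 120 = 360 → 360 − 360 = 0°
analog 40° ↓ −40°: 0 − 40 = -40 → -40 + 360 = 320°
triadic ↓ −120°: 320 − 120 = 200°
analog 34° ↑ +34°: 200 + 34 = 234°

234°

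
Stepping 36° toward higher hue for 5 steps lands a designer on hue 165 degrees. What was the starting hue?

345°

5 steps of 36° (toward higher hue) give a net shift of +180°.
Start = end − shift: 165 − 180 = -15 → -15 + 360 = 345°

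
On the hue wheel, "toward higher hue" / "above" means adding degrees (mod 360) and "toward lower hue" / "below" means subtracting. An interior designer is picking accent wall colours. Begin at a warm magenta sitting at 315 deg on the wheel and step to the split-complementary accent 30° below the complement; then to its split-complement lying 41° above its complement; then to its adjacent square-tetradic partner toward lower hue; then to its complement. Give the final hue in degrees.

56°

split-comp 30° ↓ +150°: 315 + 150 = 465 → 465 − 360 = 105°
split-comp 41° ↑ +221°: 105 + 221 = 326°
square ↓ −90°: 326 − 90 = 236°
complement +180°: 236 + 180 = 416 → 416 − 360 = 56°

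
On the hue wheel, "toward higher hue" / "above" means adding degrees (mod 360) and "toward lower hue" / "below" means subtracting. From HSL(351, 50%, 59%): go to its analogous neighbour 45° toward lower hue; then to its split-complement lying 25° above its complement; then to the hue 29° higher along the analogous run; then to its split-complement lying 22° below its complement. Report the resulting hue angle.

analog 45° ↓ −45°: 351 − 45 = 306°
split-comp 25° ↑ +205°: 306 + 205 = 511 → 511 − 360 = 151°
analog 29° ↑ +29°: 151 + 29 = 180°
split-comp 22° ↓ +158°: 180 + 158 = 338°

338°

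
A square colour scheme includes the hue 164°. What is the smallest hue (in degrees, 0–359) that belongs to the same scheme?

74°

A square tetradic scheme places four hues every 90°.
The full set through 164° is {74°, 164°, 254°, 344°}.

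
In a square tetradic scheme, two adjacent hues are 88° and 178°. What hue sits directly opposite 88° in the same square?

A square tetradic scheme places four hues 90° apart; opposite corners are 180° apart.
88 + 180 = 268°

268°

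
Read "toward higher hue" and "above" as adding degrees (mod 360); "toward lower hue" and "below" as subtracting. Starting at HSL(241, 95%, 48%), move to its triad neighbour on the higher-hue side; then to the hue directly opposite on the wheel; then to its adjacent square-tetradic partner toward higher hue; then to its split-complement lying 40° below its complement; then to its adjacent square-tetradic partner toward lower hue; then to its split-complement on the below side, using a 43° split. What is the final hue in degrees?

triadic ↑ +120°: 241 + 120 = 361 → 361 − 360 = 1°
complement +180°: 1 + 180 = 181°
square ↑ +90°: 181 + 90 = 271°
split-comp 40° ↓ +140°: 271 + 140 = 411 → 411 − 360 = 51°
square ↓ −90°: 51 − 90 = -39 → -39 + 360 = 321°
split-comp 43° ↓ +137°: 321 + 137 = 458 → 458 − 360 = 98°

98°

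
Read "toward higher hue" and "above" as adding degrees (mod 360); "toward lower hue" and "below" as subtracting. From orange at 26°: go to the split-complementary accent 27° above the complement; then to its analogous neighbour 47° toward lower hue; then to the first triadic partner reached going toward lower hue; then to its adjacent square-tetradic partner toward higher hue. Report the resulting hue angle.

split-comp 27° ↑ +207°: 26 + 207 = 233°
analog 47° ↓ −47°: 233 − 47 = 186°
triadic ↓ −120°: 186 − 120 = 66°
square ↑ +90°: 66 + 90 = 156°

156°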